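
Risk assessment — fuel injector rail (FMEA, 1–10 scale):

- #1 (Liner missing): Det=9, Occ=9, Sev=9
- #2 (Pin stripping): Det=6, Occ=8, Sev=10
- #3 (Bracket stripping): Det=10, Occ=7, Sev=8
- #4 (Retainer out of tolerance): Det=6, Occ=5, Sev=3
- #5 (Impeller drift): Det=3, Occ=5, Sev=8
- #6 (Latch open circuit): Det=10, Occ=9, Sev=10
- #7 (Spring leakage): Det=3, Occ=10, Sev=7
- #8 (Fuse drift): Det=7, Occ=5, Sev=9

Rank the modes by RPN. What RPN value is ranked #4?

RPN = Severity × Occurrence × Detection:
  #1: 9 × 9 × 9 = 729
  #2: 10 × 8 × 6 = 480
  #3: 8 × 7 × 10 = 560
  #4: 3 × 5 × 6 = 90
  #5: 8 × 5 × 3 = 120
  #6: 10 × 9 × 10 = 900
  #7: 7 × 10 × 3 = 210
  #8: 9 × 5 × 7 = 315
Sorted descending: 900, 729, 560, 480, 315, 210, 120, 90.
The fourth-highest RPN is 480 (#2).

480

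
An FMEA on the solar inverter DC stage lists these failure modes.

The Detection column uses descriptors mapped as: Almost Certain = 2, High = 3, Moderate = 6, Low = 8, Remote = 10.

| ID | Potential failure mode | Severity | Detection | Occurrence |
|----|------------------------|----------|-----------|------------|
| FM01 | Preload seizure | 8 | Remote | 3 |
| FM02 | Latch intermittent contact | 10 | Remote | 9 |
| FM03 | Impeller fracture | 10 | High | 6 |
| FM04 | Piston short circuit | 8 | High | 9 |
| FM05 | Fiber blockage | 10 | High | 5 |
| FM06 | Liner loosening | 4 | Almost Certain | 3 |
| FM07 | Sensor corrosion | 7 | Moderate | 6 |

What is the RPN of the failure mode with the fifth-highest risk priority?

180

RPN = Severity × Occurrence × Detection:
  FM01: 8 × 3 × 10 = 240
  FM02: 10 × 9 × 10 = 900
  FM03: 10 × 6 × 3 = 180
  FM04: 8 × 9 × 3 = 216
  FM05: 10 × 5 × 3 = 150
  FM06: 4 × 3 × 2 = 24
  FM07: 7 × 6 × 6 = 252
Sorted descending: 900, 252, 240, 216, 180, 150, 24.
The fifth-highest RPN is 180 (FM03).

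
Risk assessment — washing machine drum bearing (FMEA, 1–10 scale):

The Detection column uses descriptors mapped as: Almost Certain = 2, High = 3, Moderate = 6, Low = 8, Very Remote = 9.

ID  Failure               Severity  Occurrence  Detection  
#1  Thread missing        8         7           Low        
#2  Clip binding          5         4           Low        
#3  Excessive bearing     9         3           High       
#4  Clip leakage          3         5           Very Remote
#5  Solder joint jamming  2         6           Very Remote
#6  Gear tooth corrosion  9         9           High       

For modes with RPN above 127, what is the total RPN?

RPN = Severity × Occurrence × Detection:
  #1: 8 × 7 × 8 = 448
  #2: 5 × 4 × 8 = 160
  #3: 9 × 3 × 3 = 81
  #4: 3 × 5 × 9 = 135
  #5: 2 × 6 × 9 = 108
  #6: 9 × 9 × 3 = 243
RPN > 127: #1 (448), #2 (160), #4 (135), #6 (243).
Sum: 448 + 160 + 135 + 243 = 986.

986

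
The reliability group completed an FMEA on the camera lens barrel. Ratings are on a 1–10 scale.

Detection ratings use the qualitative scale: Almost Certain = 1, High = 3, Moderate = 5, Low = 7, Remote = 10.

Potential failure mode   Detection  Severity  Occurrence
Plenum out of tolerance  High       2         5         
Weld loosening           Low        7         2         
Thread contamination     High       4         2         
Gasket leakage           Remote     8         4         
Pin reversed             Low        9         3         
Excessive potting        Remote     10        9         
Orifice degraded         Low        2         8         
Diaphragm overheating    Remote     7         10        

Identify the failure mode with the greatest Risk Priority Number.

Excessive potting

RPN = Severity × Occurrence × Detection:
  Plenum out of tolerance: 2 × 5 × 3 = 30
  Weld loosening: 7 × 2 × 7 = 98
  Thread contamination: 4 × 2 × 3 = 24
  Gasket leakage: 8 × 4 × 10 = 320
  Pin reversed: 9 × 3 × 7 = 189
  Excessive potting: 10 × 9 × 10 = 900
  Orifice degraded: 2 × 8 × 7 = 112
  Diaphragm overheating: 7 × 10 × 10 = 700
Highest RPN is 900 → Excessive potting.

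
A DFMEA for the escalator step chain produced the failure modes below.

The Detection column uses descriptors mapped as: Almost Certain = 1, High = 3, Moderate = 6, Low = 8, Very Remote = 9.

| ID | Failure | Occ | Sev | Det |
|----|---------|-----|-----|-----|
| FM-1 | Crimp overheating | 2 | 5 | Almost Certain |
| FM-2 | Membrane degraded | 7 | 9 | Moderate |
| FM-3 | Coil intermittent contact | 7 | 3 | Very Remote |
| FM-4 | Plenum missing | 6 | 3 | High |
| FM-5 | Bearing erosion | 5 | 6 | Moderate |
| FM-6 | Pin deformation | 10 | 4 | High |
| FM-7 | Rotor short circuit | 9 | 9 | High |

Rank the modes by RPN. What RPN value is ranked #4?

180

RPN = Severity × Occurrence × Detection:
  FM-1: 5 × 2 × 1 = 10
  FM-2: 9 × 7 × 6 = 378
  FM-3: 3 × 7 × 9 = 189
  FM-4: 3 × 6 × 3 = 54
  FM-5: 6 × 5 × 6 = 180
  FM-6: 4 × 10 × 3 = 120
  FM-7: 9 × 9 × 3 = 243
Sorted descending: 378, 243, 189, 180, 120, 54, 10.
The fourth-highest RPN is 180 (FM-5).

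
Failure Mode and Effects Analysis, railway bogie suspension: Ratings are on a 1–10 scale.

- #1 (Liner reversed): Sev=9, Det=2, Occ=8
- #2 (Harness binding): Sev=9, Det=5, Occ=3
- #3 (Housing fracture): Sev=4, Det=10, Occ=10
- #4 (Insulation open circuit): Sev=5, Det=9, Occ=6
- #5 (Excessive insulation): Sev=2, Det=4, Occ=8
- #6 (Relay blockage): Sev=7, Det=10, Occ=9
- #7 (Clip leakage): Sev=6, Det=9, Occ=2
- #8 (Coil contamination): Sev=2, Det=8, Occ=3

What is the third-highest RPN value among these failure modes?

RPN = Severity × Occurrence × Detection:
  #1: 9 × 8 × 2 = 144
  #2: 9 × 3 × 5 = 135
  #3: 4 × 10 × 10 = 400
  #4: 5 × 6 × 9 = 270
  #5: 2 × 8 × 4 = 64
  #6: 7 × 9 × 10 = 630
  #7: 6 × 2 × 9 = 108
  #8: 2 × 3 × 8 = 48
Sorted descending: 630, 400, 270, 144, 135, 108, 64, 48.
The third-highest RPN is 270 (#4).

270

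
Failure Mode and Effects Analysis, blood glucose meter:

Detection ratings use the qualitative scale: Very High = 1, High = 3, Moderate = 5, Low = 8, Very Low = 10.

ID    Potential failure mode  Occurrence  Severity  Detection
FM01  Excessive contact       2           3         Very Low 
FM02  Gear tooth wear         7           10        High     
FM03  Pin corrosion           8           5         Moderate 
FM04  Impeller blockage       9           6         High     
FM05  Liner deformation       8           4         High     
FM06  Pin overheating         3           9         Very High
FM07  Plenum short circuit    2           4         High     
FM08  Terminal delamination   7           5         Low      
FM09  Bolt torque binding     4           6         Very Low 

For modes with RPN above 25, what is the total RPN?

RPN = Severity × Occurrence × Detection:
  FM01: 3 × 2 × 10 = 60
  FM02: 10 × 7 × 3 = 210
  FM03: 5 × 8 × 5 = 200
  FM04: 6 × 9 × 3 = 162
  FM05: 4 × 8 × 3 = 96
  FM06: 9 × 3 × 1 = 27
  FM07: 4 × 2 × 3 = 24
  FM08: 5 × 7 × 8 = 280
  FM09: 6 × 4 × 10 = 240
RPN > 25: FM01 (60), FM02 (210), FM03 (200), FM04 (162), FM05 (96), FM06 (27), FM08 (280), FM09 (240).
Sum: 60 + 210 + 200 + 162 + 96 + 27 + 280 + 240 = 1275.

1275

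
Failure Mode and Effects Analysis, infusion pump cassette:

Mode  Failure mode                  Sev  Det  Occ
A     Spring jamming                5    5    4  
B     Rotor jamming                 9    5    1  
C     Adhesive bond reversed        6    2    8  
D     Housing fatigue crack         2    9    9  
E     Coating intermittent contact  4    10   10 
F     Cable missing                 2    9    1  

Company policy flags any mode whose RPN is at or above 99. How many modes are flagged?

3

RPN = Severity × Occurrence × Detection:
  A: 5 × 4 × 5 = 100
  B: 9 × 1 × 5 = 45
  C: 6 × 8 × 2 = 96
  D: 2 × 9 × 9 = 162
  E: 4 × 10 × 10 = 400
  F: 2 × 1 × 9 = 18
Modes with RPN ≥ 99: A (100), D (162), E (400) → 3.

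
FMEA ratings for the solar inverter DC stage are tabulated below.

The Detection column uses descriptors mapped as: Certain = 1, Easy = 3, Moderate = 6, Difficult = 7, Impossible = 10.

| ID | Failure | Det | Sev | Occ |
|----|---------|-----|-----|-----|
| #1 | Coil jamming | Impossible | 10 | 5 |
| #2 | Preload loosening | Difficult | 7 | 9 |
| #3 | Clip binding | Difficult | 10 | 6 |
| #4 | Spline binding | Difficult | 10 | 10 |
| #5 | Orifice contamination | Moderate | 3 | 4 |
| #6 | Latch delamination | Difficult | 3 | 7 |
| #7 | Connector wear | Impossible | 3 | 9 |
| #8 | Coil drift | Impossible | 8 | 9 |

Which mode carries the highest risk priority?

RPN = Severity × Occurrence × Detection:
  #1: 10 × 5 × 10 = 500
  #2: 7 × 9 × 7 = 441
  #3: 10 × 6 × 7 = 420
  #4: 10 × 10 × 7 = 700
  #5: 3 × 4 × 6 = 72
  #6: 3 × 7 × 7 = 147
  #7: 3 × 9 × 10 = 270
  #8: 8 × 9 × 10 = 720
Highest RPN is 720 → #8.

#8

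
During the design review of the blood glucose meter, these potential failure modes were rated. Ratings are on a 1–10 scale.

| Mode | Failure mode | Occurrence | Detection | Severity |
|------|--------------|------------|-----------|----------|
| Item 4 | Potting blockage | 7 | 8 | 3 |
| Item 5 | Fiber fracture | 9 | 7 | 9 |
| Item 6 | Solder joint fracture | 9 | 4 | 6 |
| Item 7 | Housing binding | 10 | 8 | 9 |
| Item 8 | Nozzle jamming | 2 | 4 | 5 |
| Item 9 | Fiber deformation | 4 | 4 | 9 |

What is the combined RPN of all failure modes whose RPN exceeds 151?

RPN = Severity × Occurrence × Detection:
  Item 4: 3 × 7 × 8 = 168
  Item 5: 9 × 9 × 7 = 567
  Item 6: 6 × 9 × 4 = 216
  Item 7: 9 × 10 × 8 = 720
  Item 8: 5 × 2 × 4 = 40
  Item 9: 9 × 4 × 4 = 144
RPN > 151: Item 4 (168), Item 5 (567), Item 6 (216), Item 7 (720).
Sum: 168 + 567 + 216 + 720 = 1671.

1671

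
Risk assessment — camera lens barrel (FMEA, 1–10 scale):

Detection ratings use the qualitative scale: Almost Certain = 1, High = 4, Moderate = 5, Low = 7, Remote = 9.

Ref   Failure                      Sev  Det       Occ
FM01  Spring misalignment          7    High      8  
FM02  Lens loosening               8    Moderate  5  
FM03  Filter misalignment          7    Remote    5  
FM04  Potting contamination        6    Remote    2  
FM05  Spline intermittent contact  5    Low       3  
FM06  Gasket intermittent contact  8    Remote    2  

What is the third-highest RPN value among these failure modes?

RPN = Severity × Occurrence × Detection:
  FM01: 7 × 8 × 4 = 224
  FM02: 8 × 5 × 5 = 200
  FM03: 7 × 5 × 9 = 315
  FM04: 6 × 2 × 9 = 108
  FM05: 5 × 3 × 7 = 105
  FM06: 8 × 2 × 9 = 144
Sorted descending: 315, 224, 200, 144, 108, 105.
The third-highest RPN is 200 (FM02).

200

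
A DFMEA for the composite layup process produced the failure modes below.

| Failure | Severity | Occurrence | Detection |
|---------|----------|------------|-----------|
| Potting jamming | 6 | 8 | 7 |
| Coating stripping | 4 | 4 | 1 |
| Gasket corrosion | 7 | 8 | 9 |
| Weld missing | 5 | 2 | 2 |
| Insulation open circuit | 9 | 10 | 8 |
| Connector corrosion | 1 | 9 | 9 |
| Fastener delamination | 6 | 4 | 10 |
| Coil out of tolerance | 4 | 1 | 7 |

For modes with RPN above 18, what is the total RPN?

1929

RPN = Severity × Occurrence × Detection:
  Potting jamming: 6 × 8 × 7 = 336
  Coating stripping: 4 × 4 × 1 = 16
  Gasket corrosion: 7 × 8 × 9 = 504
  Weld missing: 5 × 2 × 2 = 20
  Insulation open circuit: 9 × 10 × 8 = 720
  Connector corrosion: 1 × 9 × 9 = 81
  Fastener delamination: 6 × 4 × 10 = 240
  Coil out of tolerance: 4 × 1 × 7 = 28
RPN > 18: Potting jamming (336), Gasket corrosion (504), Weld missing (20), Insulation open circuit (720), Connector corrosion (81), Fastener delamination (240), Coil out of tolerance (28).
Sum: 336 + 504 + 20 + 720 + 81 + 240 + 28 = 1929.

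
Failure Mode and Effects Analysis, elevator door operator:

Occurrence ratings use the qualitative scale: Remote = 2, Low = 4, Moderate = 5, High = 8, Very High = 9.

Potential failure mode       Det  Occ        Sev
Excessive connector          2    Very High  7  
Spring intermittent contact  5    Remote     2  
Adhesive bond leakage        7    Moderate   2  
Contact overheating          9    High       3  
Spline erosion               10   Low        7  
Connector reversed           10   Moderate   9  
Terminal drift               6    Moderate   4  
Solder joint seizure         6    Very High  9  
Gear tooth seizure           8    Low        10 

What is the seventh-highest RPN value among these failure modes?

120

RPN = Severity × Occurrence × Detection:
  Excessive connector: 7 × 9 × 2 = 126
  Spring intermittent contact: 2 × 2 × 5 = 20
  Adhesive bond leakage: 2 × 5 × 7 = 70
  Contact overheating: 3 × 8 × 9 = 216
  Spline erosion: 7 × 4 × 10 = 280
  Connector reversed: 9 × 5 × 10 = 450
  Terminal drift: 4 × 5 × 6 = 120
  Solder joint seizure: 9 × 9 × 6 = 486
  Gear tooth seizure: 10 × 4 × 8 = 320
Sorted descending: 486, 450, 320, 280, 216, 126, 120, 70, 20.
The seventh-highest RPN is 120 (Terminal drift).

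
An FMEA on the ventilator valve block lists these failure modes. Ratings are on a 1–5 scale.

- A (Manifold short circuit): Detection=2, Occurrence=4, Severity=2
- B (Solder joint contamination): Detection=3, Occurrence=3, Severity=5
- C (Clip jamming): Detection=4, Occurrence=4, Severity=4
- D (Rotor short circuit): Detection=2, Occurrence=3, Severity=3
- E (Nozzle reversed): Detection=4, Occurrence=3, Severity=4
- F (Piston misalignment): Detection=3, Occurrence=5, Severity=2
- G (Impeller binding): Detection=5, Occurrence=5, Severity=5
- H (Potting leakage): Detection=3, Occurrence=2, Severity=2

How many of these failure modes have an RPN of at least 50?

2

RPN = Severity × Occurrence × Detection:
  A: 2 × 4 × 2 = 16
  B: 5 × 3 × 3 = 45
  C: 4 × 4 × 4 = 64
  D: 3 × 3 × 2 = 18
  E: 4 × 3 × 4 = 48
  F: 2 × 5 × 3 = 30
  G: 5 × 5 × 5 = 125
  H: 2 × 2 × 3 = 12
Modes with RPN ≥ 50: C (64), G (125) → 2.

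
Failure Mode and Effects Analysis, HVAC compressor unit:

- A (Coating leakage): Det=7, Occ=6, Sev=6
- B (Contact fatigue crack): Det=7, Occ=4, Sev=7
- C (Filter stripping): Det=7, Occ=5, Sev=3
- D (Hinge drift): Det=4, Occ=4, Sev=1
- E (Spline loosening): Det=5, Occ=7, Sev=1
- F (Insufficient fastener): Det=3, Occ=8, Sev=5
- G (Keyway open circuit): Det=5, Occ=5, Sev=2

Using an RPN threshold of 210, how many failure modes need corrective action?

1

RPN = Severity × Occurrence × Detection:
  A: 6 × 6 × 7 = 252
  B: 7 × 4 × 7 = 196
  C: 3 × 5 × 7 = 105
  D: 1 × 4 × 4 = 16
  E: 1 × 7 × 5 = 35
  F: 5 × 8 × 3 = 120
  G: 2 × 5 × 5 = 50
Modes with RPN ≥ 210: A (252) → 1.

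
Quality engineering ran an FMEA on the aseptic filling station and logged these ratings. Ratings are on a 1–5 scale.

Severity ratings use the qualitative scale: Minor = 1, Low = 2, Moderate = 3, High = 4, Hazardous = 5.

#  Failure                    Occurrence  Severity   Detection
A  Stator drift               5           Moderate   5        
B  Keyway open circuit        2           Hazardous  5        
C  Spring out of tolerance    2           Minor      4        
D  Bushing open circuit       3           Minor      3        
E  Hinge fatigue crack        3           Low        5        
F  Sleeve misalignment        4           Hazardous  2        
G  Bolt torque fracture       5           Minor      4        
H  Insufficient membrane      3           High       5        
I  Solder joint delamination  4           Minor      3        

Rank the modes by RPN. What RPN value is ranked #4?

RPN = Severity × Occurrence × Detection:
  A: 3 × 5 × 5 = 75
  B: 5 × 2 × 5 = 50
  C: 1 × 2 × 4 = 8
  D: 1 × 3 × 3 = 9
  E: 2 × 3 × 5 = 30
  F: 5 × 4 × 2 = 40
  G: 1 × 5 × 4 = 20
  H: 4 × 3 × 5 = 60
  I: 1 × 4 × 3 = 12
Sorted descending: 75, 60, 50, 40, 30, 20, 12, 9, 8.
The fourth-highest RPN is 40 (F).

40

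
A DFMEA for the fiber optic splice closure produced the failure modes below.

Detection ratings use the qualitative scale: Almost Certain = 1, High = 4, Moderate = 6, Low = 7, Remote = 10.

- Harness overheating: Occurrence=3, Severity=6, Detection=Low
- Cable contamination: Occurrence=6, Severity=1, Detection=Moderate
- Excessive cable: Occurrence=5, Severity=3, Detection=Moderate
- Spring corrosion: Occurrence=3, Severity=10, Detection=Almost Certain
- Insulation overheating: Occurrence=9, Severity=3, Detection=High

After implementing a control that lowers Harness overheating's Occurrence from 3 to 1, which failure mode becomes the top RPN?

RPN = Severity × Occurrence × Detection:
  Harness overheating: 6 × 3 × 7 = 126
  Cable contamination: 1 × 6 × 6 = 36
  Excessive cable: 3 × 5 × 6 = 90
  Spring corrosion: 10 × 3 × 1 = 30
  Insulation overheating: 3 × 9 × 4 = 108
After action: Harness overheating → 6 × 1 × 7 = 42.
Revised RPNs: Insulation overheating=108, Excessive cable=90, Harness overheating=42, Cable contamination=36, Spring corrosion=30.
Highest is now Insulation overheating (108).

Insulation overheating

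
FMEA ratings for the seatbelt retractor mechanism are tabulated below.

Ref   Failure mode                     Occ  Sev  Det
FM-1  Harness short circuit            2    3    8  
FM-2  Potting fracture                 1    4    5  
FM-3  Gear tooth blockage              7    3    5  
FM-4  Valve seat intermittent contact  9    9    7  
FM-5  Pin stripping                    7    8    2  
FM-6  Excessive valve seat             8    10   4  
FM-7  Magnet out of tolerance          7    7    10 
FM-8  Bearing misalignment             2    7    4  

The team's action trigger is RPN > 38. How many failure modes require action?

RPN = Severity × Occurrence × Detection:
  FM-1: 3 × 2 × 8 = 48
  FM-2: 4 × 1 × 5 = 20
  FM-3: 3 × 7 × 5 = 105
  FM-4: 9 × 9 × 7 = 567
  FM-5: 8 × 7 × 2 = 112
  FM-6: 10 × 8 × 4 = 320
  FM-7: 7 × 7 × 10 = 490
  FM-8: 7 × 2 × 4 = 56
Modes with RPN > 38: FM-1 (48), FM-3 (105), FM-4 (567), FM-5 (112), FM-6 (320), FM-7 (490), FM-8 (56) → 7.

7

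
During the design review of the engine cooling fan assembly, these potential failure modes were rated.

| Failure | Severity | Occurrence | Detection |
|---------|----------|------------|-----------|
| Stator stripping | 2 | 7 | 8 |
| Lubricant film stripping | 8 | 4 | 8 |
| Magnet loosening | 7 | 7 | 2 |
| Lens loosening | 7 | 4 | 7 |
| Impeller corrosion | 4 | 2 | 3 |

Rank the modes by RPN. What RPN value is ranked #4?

RPN = Severity × Occurrence × Detection:
  Stator stripping: 2 × 7 × 8 = 112
  Lubricant film stripping: 8 × 4 × 8 = 256
  Magnet loosening: 7 × 7 × 2 = 98
  Lens loosening: 7 × 4 × 7 = 196
  Impeller corrosion: 4 × 2 × 3 = 24
Sorted descending: 256, 196, 112, 98, 24.
The fourth-highest RPN is 98 (Magnet loosening).

98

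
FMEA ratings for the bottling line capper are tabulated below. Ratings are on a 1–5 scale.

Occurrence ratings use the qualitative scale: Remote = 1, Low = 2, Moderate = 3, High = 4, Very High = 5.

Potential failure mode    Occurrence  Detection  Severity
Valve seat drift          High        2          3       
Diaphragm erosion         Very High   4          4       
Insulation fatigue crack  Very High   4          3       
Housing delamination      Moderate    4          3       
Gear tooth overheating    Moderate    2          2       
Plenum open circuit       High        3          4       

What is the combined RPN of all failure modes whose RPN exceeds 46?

188

RPN = Severity × Occurrence × Detection:
  Valve seat drift: 3 × 4 × 2 = 24
  Diaphragm erosion: 4 × 5 × 4 = 80
  Insulation fatigue crack: 3 × 5 × 4 = 60
  Housing delamination: 3 × 3 × 4 = 36
  Gear tooth overheating: 2 × 3 × 2 = 12
  Plenum open circuit: 4 × 4 × 3 = 48
RPN > 46: Diaphragm erosion (80), Insulation fatigue crack (60), Plenum open circuit (48).
Sum: 80 + 60 + 48 = 188.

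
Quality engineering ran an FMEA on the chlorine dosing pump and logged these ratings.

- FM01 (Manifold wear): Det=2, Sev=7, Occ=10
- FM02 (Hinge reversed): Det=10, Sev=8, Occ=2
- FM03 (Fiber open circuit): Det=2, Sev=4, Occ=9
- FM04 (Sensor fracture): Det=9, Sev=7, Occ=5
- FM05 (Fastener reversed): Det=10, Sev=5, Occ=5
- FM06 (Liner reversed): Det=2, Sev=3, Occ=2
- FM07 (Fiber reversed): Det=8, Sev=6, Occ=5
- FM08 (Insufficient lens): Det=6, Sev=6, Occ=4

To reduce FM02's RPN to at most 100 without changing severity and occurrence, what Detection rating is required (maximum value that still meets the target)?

6

FM02: S=8, O=2, D=10 → current RPN = 160.
Fixed product = 16. Need 16 × D ≤ 100, so D ≤ 100/16 = 6.25.
Maximum integer Detection rating = 6 (gives RPN 96; D=7 would give 112 > 100).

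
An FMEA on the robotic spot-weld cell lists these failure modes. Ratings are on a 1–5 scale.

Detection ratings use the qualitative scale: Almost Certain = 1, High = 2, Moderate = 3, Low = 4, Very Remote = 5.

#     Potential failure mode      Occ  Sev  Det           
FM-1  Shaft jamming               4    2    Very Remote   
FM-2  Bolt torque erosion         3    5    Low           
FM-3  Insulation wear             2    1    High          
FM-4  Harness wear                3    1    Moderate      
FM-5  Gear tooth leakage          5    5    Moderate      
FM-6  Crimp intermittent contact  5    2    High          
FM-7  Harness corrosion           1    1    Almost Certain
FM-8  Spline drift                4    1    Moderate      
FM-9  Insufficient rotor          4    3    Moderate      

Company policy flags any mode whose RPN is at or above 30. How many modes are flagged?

RPN = Severity × Occurrence × Detection:
  FM-1: 2 × 4 × 5 = 40
  FM-2: 5 × 3 × 4 = 60
  FM-3: 1 × 2 × 2 = 4
  FM-4: 1 × 3 × 3 = 9
  FM-5: 5 × 5 × 3 = 75
  FM-6: 2 × 5 × 2 = 20
  FM-7: 1 × 1 × 1 = 1
  FM-8: 1 × 4 × 3 = 12
  FM-9: 3 × 4 × 3 = 36
Modes with RPN ≥ 30: FM-1 (40), FM-2 (60), FM-5 (75), FM-9 (36) → 4.

4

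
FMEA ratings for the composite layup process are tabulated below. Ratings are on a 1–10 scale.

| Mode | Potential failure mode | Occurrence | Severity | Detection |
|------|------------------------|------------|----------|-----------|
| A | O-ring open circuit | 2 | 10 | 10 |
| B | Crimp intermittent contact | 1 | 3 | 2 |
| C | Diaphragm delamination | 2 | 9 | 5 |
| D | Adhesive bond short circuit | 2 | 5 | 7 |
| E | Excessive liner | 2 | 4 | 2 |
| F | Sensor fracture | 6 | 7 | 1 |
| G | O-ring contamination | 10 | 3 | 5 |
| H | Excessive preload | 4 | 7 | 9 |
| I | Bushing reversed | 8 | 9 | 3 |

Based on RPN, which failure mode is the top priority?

RPN = Severity × Occurrence × Detection:
  A: 10 × 2 × 10 = 200
  B: 3 × 1 × 2 = 6
  C: 9 × 2 × 5 = 90
  D: 5 × 2 × 7 = 70
  E: 4 × 2 × 2 = 16
  F: 7 × 6 × 1 = 42
  G: 3 × 10 × 5 = 150
  H: 7 × 4 × 9 = 252
  I: 9 × 8 × 3 = 216
Highest RPN is 252 → H.

H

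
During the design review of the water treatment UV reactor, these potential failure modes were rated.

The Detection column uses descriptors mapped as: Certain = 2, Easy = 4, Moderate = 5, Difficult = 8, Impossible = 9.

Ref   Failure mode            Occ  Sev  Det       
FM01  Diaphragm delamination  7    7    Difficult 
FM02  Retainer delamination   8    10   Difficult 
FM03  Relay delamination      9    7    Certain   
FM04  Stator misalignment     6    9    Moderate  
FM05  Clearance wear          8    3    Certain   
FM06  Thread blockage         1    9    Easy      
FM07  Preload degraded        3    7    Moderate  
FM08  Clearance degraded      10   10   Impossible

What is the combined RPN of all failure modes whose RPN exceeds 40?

RPN = Severity × Occurrence × Detection:
  FM01: 7 × 7 × 8 = 392
  FM02: 10 × 8 × 8 = 640
  FM03: 7 × 9 × 2 = 126
  FM04: 9 × 6 × 5 = 270
  FM05: 3 × 8 × 2 = 48
  FM06: 9 × 1 × 4 = 36
  FM07: 7 × 3 × 5 = 105
  FM08: 10 × 10 × 9 = 900
RPN > 40: FM01 (392), FM02 (640), FM03 (126), FM04 (270), FM05 (48), FM07 (105), FM08 (900).
Sum: 392 + 640 + 126 + 270 + 48 + 105 + 900 = 2481.

2481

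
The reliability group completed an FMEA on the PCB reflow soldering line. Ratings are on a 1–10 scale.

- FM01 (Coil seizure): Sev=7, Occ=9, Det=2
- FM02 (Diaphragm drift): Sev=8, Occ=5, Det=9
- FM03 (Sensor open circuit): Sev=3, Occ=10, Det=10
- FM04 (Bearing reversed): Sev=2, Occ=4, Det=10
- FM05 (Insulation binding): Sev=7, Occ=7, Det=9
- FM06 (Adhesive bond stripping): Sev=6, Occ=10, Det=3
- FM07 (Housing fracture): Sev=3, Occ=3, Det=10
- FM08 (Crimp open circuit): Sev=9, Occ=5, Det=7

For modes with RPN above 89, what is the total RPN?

RPN = Severity × Occurrence × Detection:
  FM01: 7 × 9 × 2 = 126
  FM02: 8 × 5 × 9 = 360
  FM03: 3 × 10 × 10 = 300
  FM04: 2 × 4 × 10 = 80
  FM05: 7 × 7 × 9 = 441
  FM06: 6 × 10 × 3 = 180
  FM07: 3 × 3 × 10 = 90
  FM08: 9 × 5 × 7 = 315
RPN > 89: FM01 (126), FM02 (360), FM03 (300), FM05 (441), FM06 (180), FM07 (90), FM08 (315).
Sum: 126 + 360 + 300 + 441 + 180 + 90 + 315 = 1812.

1812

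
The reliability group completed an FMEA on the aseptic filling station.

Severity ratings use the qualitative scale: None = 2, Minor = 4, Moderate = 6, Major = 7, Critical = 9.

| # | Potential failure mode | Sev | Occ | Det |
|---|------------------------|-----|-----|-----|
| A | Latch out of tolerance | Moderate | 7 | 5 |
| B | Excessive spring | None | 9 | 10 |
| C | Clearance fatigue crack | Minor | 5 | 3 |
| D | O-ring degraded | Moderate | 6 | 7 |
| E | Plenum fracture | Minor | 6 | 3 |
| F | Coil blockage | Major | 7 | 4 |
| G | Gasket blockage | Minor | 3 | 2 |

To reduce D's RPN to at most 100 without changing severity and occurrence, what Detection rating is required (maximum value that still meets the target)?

2

D: S=6, O=6, D=7 → current RPN = 252.
Fixed product = 36. Need 36 × D ≤ 100, so D ≤ 100/36 = 2.78.
Maximum integer Detection rating = 2 (gives RPN 72; D=3 would give 108 > 100).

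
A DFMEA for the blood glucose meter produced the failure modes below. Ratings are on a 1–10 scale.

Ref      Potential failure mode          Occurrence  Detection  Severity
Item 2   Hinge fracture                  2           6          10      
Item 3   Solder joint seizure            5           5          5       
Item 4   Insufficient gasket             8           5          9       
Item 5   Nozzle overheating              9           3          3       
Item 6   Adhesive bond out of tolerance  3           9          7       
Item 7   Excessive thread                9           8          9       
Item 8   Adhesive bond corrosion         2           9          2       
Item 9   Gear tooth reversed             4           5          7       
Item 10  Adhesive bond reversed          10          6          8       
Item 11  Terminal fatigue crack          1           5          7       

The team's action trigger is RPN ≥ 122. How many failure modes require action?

RPN = Severity × Occurrence × Detection:
  Item 2: 10 × 2 × 6 = 120
  Item 3: 5 × 5 × 5 = 125
  Item 4: 9 × 8 × 5 = 360
  Item 5: 3 × 9 × 3 = 81
  Item 6: 7 × 3 × 9 = 189
  Item 7: 9 × 9 × 8 = 648
  Item 8: 2 × 2 × 9 = 36
  Item 9: 7 × 4 × 5 = 140
  Item 10: 8 × 10 × 6 = 480
  Item 11: 7 × 1 × 5 = 35
Modes with RPN ≥ 122: Item 3 (125), Item 4 (360), Item 6 (189), Item 7 (648), Item 9 (140), Item 10 (480) → 6.

6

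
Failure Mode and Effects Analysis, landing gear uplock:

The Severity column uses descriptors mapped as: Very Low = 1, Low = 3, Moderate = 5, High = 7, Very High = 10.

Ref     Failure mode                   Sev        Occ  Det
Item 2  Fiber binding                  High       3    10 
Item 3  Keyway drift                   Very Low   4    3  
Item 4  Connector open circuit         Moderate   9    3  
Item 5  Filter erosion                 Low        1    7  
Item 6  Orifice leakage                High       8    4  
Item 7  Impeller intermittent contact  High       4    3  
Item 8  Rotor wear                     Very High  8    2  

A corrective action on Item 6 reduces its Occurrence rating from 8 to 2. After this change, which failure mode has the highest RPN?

Item 2

RPN = Severity × Occurrence × Detection:
  Item 2: 7 × 3 × 10 = 210
  Item 3: 1 × 4 × 3 = 12
  Item 4: 5 × 9 × 3 = 135
  Item 5: 3 × 1 × 7 = 21
  Item 6: 7 × 8 × 4 = 224
  Item 7: 7 × 4 × 3 = 84
  Item 8: 10 × 8 × 2 = 160
After action: Item 6 → 7 × 2 × 4 = 56.
Revised RPNs: Item 2=210, Item 8=160, Item 4=135, Item 7=84, Item 6=56, Item 5=21, Item 3=12.
Highest is now Item 2 (210).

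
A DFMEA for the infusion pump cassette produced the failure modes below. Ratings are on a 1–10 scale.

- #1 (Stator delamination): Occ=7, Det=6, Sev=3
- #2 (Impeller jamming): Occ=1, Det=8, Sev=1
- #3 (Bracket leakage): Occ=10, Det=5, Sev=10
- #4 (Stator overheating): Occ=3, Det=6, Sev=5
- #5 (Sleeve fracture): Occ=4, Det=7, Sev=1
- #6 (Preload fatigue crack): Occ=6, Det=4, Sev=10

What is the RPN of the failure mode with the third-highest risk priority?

RPN = Severity × Occurrence × Detection:
  #1: 3 × 7 × 6 = 126
  #2: 1 × 1 × 8 = 8
  #3: 10 × 10 × 5 = 500
  #4: 5 × 3 × 6 = 90
  #5: 1 × 4 × 7 = 28
  #6: 10 × 6 × 4 = 240
Sorted descending: 500, 240, 126, 90, 28, 8.
The third-highest RPN is 126 (#1).

126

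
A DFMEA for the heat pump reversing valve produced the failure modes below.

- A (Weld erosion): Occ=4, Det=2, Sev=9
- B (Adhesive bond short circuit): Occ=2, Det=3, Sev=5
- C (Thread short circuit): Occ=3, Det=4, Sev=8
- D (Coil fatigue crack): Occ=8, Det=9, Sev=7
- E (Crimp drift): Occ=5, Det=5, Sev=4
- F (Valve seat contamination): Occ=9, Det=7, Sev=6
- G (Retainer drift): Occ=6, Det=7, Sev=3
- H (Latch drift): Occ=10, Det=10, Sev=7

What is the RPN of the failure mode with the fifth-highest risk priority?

RPN = Severity × Occurrence × Detection:
  A: 9 × 4 × 2 = 72
  B: 5 × 2 × 3 = 30
  C: 8 × 3 × 4 = 96
  D: 7 × 8 × 9 = 504
  E: 4 × 5 × 5 = 100
  F: 6 × 9 × 7 = 378
  G: 3 × 6 × 7 = 126
  H: 7 × 10 × 10 = 700
Sorted descending: 700, 504, 378, 126, 100, 96, 72, 30.
The fifth-highest RPN is 100 (E).

100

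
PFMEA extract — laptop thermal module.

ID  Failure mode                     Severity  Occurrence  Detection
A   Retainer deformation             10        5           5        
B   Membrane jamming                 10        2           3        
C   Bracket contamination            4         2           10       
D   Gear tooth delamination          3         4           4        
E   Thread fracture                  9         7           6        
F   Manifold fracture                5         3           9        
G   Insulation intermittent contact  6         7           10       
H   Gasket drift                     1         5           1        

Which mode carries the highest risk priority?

RPN = Severity × Occurrence × Detection:
  A: 10 × 5 × 5 = 250
  B: 10 × 2 × 3 = 60
  C: 4 × 2 × 10 = 80
  D: 3 × 4 × 4 = 48
  E: 9 × 7 × 6 = 378
  F: 5 × 3 × 9 = 135
  G: 6 × 7 × 10 = 420
  H: 1 × 5 × 1 = 5
Highest RPN is 420 → G.

G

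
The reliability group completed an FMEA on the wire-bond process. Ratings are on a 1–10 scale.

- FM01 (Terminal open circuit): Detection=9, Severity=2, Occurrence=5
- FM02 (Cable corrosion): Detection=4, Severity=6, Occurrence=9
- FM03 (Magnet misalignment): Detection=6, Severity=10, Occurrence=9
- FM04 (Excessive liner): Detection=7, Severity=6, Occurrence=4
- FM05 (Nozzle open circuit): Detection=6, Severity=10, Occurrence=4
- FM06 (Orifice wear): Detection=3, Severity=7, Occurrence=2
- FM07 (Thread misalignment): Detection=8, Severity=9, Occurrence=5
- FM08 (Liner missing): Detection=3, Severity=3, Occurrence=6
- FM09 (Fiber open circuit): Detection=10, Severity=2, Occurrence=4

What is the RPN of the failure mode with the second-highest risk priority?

RPN = Severity × Occurrence × Detection:
  FM01: 2 × 5 × 9 = 90
  FM02: 6 × 9 × 4 = 216
  FM03: 10 × 9 × 6 = 540
  FM04: 6 × 4 × 7 = 168
  FM05: 10 × 4 × 6 = 240
  FM06: 7 × 2 × 3 = 42
  FM07: 9 × 5 × 8 = 360
  FM08: 3 × 6 × 3 = 54
  FM09: 2 × 4 × 10 = 80
Sorted descending: 540, 360, 240, 216, 168, 90, 80, 54, 42.
The second-highest RPN is 360 (FM07).

360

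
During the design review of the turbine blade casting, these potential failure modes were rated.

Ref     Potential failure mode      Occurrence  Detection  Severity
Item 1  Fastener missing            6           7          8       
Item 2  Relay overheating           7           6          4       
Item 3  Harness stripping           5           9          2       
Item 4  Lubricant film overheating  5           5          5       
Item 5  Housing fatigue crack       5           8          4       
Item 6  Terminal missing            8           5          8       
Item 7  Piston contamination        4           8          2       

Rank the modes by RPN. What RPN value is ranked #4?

RPN = Severity × Occurrence × Detection:
  Item 1: 8 × 6 × 7 = 336
  Item 2: 4 × 7 × 6 = 168
  Item 3: 2 × 5 × 9 = 90
  Item 4: 5 × 5 × 5 = 125
  Item 5: 4 × 5 × 8 = 160
  Item 6: 8 × 8 × 5 = 320
  Item 7: 2 × 4 × 8 = 64
Sorted descending: 336, 320, 168, 160, 125, 90, 64.
The fourth-highest RPN is 160 (Item 5).

160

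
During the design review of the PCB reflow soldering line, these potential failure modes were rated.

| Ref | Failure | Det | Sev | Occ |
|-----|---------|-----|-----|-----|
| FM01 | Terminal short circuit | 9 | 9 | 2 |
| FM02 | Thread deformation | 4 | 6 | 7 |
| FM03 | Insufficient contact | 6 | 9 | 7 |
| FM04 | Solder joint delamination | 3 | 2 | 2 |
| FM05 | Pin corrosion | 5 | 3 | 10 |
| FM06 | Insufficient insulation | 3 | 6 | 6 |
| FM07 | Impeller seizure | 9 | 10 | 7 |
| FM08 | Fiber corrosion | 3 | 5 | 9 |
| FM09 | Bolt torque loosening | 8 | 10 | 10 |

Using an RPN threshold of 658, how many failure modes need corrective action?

RPN = Severity × Occurrence × Detection:
  FM01: 9 × 2 × 9 = 162
  FM02: 6 × 7 × 4 = 168
  FM03: 9 × 7 × 6 = 378
  FM04: 2 × 2 × 3 = 12
  FM05: 3 × 10 × 5 = 150
  FM06: 6 × 6 × 3 = 108
  FM07: 10 × 7 × 9 = 630
  FM08: 5 × 9 × 3 = 135
  FM09: 10 × 10 × 8 = 800
Modes with RPN ≥ 658: FM09 (800) → 1.

1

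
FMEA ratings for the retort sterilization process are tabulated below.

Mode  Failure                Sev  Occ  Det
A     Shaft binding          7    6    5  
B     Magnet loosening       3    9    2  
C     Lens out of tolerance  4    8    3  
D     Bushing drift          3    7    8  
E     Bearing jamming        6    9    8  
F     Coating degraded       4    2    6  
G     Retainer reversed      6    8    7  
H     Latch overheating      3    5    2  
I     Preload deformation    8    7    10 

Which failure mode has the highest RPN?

RPN = Severity × Occurrence × Detection:
  A: 7 × 6 × 5 = 210
  B: 3 × 9 × 2 = 54
  C: 4 × 8 × 3 = 96
  D: 3 × 7 × 8 = 168
  E: 6 × 9 × 8 = 432
  F: 4 × 2 × 6 = 48
  G: 6 × 8 × 7 = 336
  H: 3 × 5 × 2 = 30
  I: 8 × 7 × 10 = 560
Highest RPN is 560 → I.

I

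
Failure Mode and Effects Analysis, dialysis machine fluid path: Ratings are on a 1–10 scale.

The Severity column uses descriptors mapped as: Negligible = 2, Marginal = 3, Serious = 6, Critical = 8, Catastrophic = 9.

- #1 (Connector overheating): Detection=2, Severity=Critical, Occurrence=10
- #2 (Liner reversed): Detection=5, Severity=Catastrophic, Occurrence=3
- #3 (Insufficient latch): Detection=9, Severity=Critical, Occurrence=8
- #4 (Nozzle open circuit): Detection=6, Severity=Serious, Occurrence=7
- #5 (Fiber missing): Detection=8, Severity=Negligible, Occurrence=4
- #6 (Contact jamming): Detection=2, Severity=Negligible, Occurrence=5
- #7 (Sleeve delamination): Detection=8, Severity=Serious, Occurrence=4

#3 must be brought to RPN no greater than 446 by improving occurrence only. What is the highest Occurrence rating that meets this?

6

#3: S=8, O=8, D=9 → current RPN = 576.
Fixed product = 72. Need 72 × O ≤ 446, so O ≤ 446/72 = 6.19.
Maximum integer Occurrence rating = 6 (gives RPN 432; O=7 would give 504 > 446).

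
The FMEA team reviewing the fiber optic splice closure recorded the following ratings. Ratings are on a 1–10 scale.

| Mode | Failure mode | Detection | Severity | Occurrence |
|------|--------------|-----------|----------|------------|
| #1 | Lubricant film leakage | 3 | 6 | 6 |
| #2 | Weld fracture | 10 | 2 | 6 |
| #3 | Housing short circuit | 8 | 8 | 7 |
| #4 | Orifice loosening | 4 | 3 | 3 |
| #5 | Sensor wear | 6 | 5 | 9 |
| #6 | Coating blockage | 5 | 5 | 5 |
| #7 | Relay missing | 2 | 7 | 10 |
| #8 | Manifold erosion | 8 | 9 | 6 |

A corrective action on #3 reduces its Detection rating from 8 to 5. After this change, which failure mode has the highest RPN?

#8

RPN = Severity × Occurrence × Detection:
  #1: 6 × 6 × 3 = 108
  #2: 2 × 6 × 10 = 120
  #3: 8 × 7 × 8 = 448
  #4: 3 × 3 × 4 = 36
  #5: 5 × 9 × 6 = 270
  #6: 5 × 5 × 5 = 125
  #7: 7 × 10 × 2 = 140
  #8: 9 × 6 × 8 = 432
After action: #3 → 8 × 7 × 5 = 280.
Revised RPNs: #8=432, #3=280, #5=270, #7=140, #6=125, #2=120, #1=108, #4=36.
Highest is now #8 (432).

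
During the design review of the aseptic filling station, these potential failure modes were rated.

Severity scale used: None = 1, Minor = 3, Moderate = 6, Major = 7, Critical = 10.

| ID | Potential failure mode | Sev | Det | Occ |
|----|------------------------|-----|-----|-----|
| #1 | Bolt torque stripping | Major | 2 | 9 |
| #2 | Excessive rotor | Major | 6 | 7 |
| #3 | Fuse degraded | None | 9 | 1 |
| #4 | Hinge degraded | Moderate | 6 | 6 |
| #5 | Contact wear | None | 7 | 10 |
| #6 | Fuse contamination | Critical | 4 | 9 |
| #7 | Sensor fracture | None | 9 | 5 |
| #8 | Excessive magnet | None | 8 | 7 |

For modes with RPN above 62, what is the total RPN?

1066

RPN = Severity × Occurrence × Detection:
  #1: 7 × 9 × 2 = 126
  #2: 7 × 7 × 6 = 294
  #3: 1 × 1 × 9 = 9
  #4: 6 × 6 × 6 = 216
  #5: 1 × 10 × 7 = 70
  #6: 10 × 9 × 4 = 360
  #7: 1 × 5 × 9 = 45
  #8: 1 × 7 × 8 = 56
RPN > 62: #1 (126), #2 (294), #4 (216), #5 (70), #6 (360).
Sum: 126 + 294 + 216 + 70 + 360 = 1066.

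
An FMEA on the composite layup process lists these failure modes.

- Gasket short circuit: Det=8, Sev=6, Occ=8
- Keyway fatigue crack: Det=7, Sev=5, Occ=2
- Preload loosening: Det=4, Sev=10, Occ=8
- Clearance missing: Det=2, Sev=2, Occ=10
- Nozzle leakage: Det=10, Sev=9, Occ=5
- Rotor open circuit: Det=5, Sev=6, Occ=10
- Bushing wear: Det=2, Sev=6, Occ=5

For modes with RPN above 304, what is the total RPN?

RPN = Severity × Occurrence × Detection:
  Gasket short circuit: 6 × 8 × 8 = 384
  Keyway fatigue crack: 5 × 2 × 7 = 70
  Preload loosening: 10 × 8 × 4 = 320
  Clearance missing: 2 × 10 × 2 = 40
  Nozzle leakage: 9 × 5 × 10 = 450
  Rotor open circuit: 6 × 10 × 5 = 300
  Bushing wear: 6 × 5 × 2 = 60
RPN > 304: Gasket short circuit (384), Preload loosening (320), Nozzle leakage (450).
Sum: 384 + 320 + 450 = 1154.

1154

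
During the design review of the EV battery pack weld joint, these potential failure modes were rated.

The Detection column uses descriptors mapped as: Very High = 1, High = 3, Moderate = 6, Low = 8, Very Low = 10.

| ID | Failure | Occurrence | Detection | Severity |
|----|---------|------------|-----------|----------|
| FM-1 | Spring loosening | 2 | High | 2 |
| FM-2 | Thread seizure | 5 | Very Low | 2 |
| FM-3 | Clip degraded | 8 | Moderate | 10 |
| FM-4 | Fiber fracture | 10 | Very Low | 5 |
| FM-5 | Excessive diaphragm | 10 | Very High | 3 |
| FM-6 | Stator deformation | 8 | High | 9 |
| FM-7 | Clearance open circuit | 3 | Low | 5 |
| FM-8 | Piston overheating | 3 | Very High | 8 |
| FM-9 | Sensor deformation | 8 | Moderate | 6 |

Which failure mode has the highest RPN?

RPN = Severity × Occurrence × Detection:
  FM-1: 2 × 2 × 3 = 12
  FM-2: 2 × 5 × 10 = 100
  FM-3: 10 × 8 × 6 = 480
  FM-4: 5 × 10 × 10 = 500
  FM-5: 3 × 10 × 1 = 30
  FM-6: 9 × 8 × 3 = 216
  FM-7: 5 × 3 × 8 = 120
  FM-8: 8 × 3 × 1 = 24
  FM-9: 6 × 8 × 6 = 288
Highest RPN is 500 → FM-4.

FM-4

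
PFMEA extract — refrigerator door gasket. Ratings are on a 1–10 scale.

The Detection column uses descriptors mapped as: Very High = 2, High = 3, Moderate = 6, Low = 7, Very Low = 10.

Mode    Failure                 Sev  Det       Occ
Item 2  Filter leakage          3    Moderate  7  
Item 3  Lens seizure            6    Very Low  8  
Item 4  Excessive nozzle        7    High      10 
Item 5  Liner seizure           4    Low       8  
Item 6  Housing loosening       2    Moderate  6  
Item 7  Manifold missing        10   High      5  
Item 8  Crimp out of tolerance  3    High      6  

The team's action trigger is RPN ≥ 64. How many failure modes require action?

6

RPN = Severity × Occurrence × Detection:
  Item 2: 3 × 7 × 6 = 126
  Item 3: 6 × 8 × 10 = 480
  Item 4: 7 × 10 × 3 = 210
  Item 5: 4 × 8 × 7 = 224
  Item 6: 2 × 6 × 6 = 72
  Item 7: 10 × 5 × 3 = 150
  Item 8: 3 × 6 × 3 = 54
Modes with RPN ≥ 64: Item 2 (126), Item 3 (480), Item 4 (210), Item 5 (224), Item 6 (72), Item 7 (150) → 6.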